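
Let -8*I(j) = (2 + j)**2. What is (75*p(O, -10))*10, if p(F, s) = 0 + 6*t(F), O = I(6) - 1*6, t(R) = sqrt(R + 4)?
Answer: 4500*I*sqrt(10) ≈ 14230.0*I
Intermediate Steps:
I(j) = -(2 + j)**2/8
t(R) = sqrt(4 + R)
O = -14 (O = -(2 + 6)**2/8 - 1*6 = -1/8*8**2 - 6 = -1/8*64 - 6 = -8 - 6 = -14)
p(F, s) = 6*sqrt(4 + F) (p(F, s) = 0 + 6*sqrt(4 + F) = 6*sqrt(4 + F))
(75*p(O, -10))*10 = (75*(6*sqrt(4 - 14)))*10 = (75*(6*sqrt(-10)))*10 = (75*(6*(I*sqrt(10))))*10 = (75*(6*I*sqrt(10)))*10 = (450*I*sqrt(10))*10 = 4500*I*sqrt(10)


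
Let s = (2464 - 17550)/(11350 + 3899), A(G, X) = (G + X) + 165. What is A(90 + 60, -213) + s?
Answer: 1540312/15249 ≈ 101.01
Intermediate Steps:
A(G, X) = 165 + G + X
s = -15086/15249 ≈ -0.98931
A(90 + 60, -213) + s = (165 + (90 + 60) - 213) - 15086/15249 = (165 + 150 - 213) - 15086/15249 = 102 - 15086/15249 = 1540312/15249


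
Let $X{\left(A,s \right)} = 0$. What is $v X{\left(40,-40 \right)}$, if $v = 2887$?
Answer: $0$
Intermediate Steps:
$v X{\left(40,-40 \right)} = 2887 \cdot 0 = 0$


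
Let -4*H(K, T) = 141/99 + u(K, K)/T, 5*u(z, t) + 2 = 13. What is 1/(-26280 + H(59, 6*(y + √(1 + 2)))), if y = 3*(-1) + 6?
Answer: -274745833560/7220430924634861 - 159720*√3/7220430924634861 ≈ -3.8051e-5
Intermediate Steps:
u(z, t) = 11/5 (u(z, t) = -⅖ + (⅕)*13 = -⅖ + 13/5 = 11/5)
y = 3 (y = -3 + 6 = 3)
H(K, T) = -47/132 - 11/(20*T) (H(K, T) = -(141/99 + 11/(5*T))/4 = -(141*(1/99) + 11/(5*T))/4 = -(47/33 + 11/(5*T))/4 = -47/132 - 11/(20*T))
1/(-26280 + H(59, 6*(y + √(1 + 2)))) = 1/(-26280 + (-363 - 1410*(3 + √(1 + 2)))/(660*((6*(3 + √(1 + 2)))))) = 1/(-26280 + (-363 - 1410*(3 + √3))/(660*((6*(3 + √3))))) = 1/(-26280 + (-363 - 235*(18 + 6*√3))/(660*(18 + 6*√3))) = 1/(-26280 + (-363 + (-4230 - 1410*√3))/(660*(18 + 6*√3))) = 1/(-26280 + (-4593 - 1410*√3)/(660*(18 + 6*√3)))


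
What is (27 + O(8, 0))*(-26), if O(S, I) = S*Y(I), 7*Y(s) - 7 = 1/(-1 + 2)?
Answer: -6578/7 ≈ -939.71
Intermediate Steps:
Y(s) = 8/7 (Y(s) = 1 + 1/(7*(-1 + 2)) = 1 + (⅐)/1 = 1 + (⅐)*1 = 1 + ⅐ = 8/7)
O(S, I) = 8*S/7 (O(S, I) = S*(8/7) = 8*S/7)
(27 + O(8, 0))*(-26) = (27 + (8/7)*8)*(-26) = (27 + 64/7)*(-26) = (253/7)*(-26) = -6578/7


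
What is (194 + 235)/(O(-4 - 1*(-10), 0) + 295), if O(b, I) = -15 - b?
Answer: 429/274 ≈ 1.5657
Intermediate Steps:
(194 + 235)/(O(-4 - 1*(-10), 0) + 295) = (194 + 235)/((-15 - (-4 - 1*(-10))) + 295) = 429/((-15 - (-4 + 10)) + 295) = 429/((-15 - 1*6) + 295) = 429/((-15 - 6) + 295) = 429/(-21 + 295) = 429/274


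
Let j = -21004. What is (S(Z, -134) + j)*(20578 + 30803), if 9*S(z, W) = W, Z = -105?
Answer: -1079971530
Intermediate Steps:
S(z, W) = W/9
(S(Z, -134) + j)*(20578 + 30803) = ((⅑)*(-134) - 21004)*(20578 + 30803) = (-134/9 - 21004)*51381 = -189170/9*51381 = -1079971530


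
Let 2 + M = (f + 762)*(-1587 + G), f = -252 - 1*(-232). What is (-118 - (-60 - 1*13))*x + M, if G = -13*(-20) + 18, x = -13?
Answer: -970695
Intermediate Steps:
f = -20 (f = -252 + 232 = -20)
G = 278 (G = 260 + 18 = 278)
M = -971280 (M = -2 + (-20 + 762)*(-1587 + 278) = -2 + 742*(-1309) = -2 - 971278 = -971280)
(-118 - (-60 - 1*13))*x + M = (-118 - (-60 - 1*13))*(-13) - 971280 = (-118 - (-60 - 13))*(-13) - 971280 = (-118 - 1*(-73))*(-13) - 971280 = (-118 + 73)*(-13) - 971280 = -45*(-13) - 971280 = 585 - 971280 = -970695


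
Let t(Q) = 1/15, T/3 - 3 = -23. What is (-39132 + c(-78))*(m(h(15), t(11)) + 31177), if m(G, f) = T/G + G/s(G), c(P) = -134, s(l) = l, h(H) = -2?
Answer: -1225413328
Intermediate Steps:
T = -60 (T = 9 + 3*(-23) = 9 - 69 = -60)
t(Q) = 1/15 (t(Q) = 1*(1/15) = 1/15)
m(G, f) = 1 - 60/G (m(G, f) = -60/G + G/G = -60/G + 1 = 1 - 60/G)
(-39132 + c(-78))*(m(h(15), t(11)) + 31177) = (-39132 - 134)*((-60 - 2)/(-2) + 31177) = -39266*(-1/2*(-62) + 31177) = -39266*(31 + 31177) = -39266*31208 = -1225413328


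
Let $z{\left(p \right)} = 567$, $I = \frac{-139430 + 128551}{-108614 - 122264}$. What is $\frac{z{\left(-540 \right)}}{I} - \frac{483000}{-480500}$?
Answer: $\frac{125812929900}{10454719} \approx 12034.0$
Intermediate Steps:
$I = \frac{10879}{230878}$ ($I = - \frac{10879}{-230878} = \left(-10879\right) \left(- \frac{1}{230878}\right) = \frac{10879}{230878} \approx 0.04712$)
$\frac{z{\left(-540 \right)}}{I} - \frac{483000}{-480500} = \frac{567}{\frac{10879}{230878}} - \frac{483000}{-480500} = 567 \cdot \frac{230878}{10879} - - \frac{966}{961} = \frac{130907826}{10879} + \frac{966}{961} = \frac{125812929900}{10454719}$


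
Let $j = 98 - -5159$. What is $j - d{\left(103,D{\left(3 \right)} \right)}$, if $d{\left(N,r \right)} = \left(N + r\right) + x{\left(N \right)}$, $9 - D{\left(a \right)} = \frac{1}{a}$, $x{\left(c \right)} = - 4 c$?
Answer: $\frac{16672}{3} \approx 5557.3$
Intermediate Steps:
$D{\left(a \right)} = 9 - \frac{1}{a}$
$d{\left(N,r \right)} = r - 3 N$ ($d{\left(N,r \right)} = \left(N + r\right) - 4 N = r - 3 N$)
$j = 5257$ ($j = 98 + 5159 = 5257$)
$j - d{\left(103,D{\left(3 \right)} \right)} = 5257 - \left(\left(9 - \frac{1}{3}\right) - 309\right) = 5257 - \left(\frac{26}{3} - 309\right) = 5257 - - \frac{901}{3} = 5257 + \frac{901}{3} = \frac{16672}{3}$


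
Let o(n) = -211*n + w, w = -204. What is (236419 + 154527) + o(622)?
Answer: 259500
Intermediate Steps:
o(n) = -204 - 211*n (o(n) = -211*n - 204 = -204 - 211*n)
(236419 + 154527) + o(622) = (236419 + 154527) + (-204 - 211*622) = 390946 + (-204 - 131242) = 390946 - 131446 = 259500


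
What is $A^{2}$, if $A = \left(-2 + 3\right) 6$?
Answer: $36$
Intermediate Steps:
$A = 6$ ($A = 1 \cdot 6 = 6$)
$A^{2} = 6^{2} = 36$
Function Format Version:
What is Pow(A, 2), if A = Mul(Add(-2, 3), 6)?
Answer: 36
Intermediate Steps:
A = 6 (A = Mul(1, 6) = 6)
Pow(A, 2) = Pow(6, 2) = 36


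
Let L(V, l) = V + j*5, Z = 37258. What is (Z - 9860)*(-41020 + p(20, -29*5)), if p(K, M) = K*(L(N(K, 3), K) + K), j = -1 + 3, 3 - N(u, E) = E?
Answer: -1107427160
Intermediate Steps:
N(u, E) = 3 - E
j = 2
L(V, l) = 10 + V (L(V, l) = V + 2*5 = V + 10 = 10 + V)
p(K, M) = K*(10 + K) (p(K, M) = K*((10 + (3 - 1*3)) + K) = K*((10 + (3 - 3)) + K) = K*((10 + 0) + K) = K*(10 + K))
(Z - 9860)*(-41020 + p(20, -29*5)) = (37258 - 9860)*(-41020 + 20*(10 + 20)) = 27398*(-41020 + 20*30) = 27398*(-41020 + 600) = 27398*(-40420) = -1107427160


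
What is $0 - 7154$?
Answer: $-7154$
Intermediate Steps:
$0 - 7154 = -7154$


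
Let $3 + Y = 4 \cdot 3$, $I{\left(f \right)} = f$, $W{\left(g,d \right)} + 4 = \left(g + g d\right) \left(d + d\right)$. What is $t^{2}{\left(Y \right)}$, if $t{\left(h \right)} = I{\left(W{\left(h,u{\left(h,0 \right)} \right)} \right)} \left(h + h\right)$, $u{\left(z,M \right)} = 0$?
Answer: $5184$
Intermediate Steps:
$W{\left(g,d \right)} = -4 + 2 d \left(g + d g\right)$ ($W{\left(g,d \right)} = -4 + \left(g + g d\right) \left(d + d\right) = -4 + \left(g + d g\right) 2 d = -4 + 2 d \left(g + d g\right)$)
$Y = 9$ ($Y = -3 + 4 \cdot 3 = -3 + 12 = 9$)
$t{\left(h \right)} = - 8 h$ ($t{\left(h \right)} = \left(-4 + 2 \cdot 0 h + 2 h 0^{2}\right) \left(h + h\right) = \left(-4 + 0 + 2 h 0\right) 2 h = \left(-4 + 0 + 0\right) 2 h = - 4 \cdot 2 h = - 8 h$)
$t^{2}{\left(Y \right)} = \left(\left(-8\right) 9\right)^{2} = \left(-72\right)^{2} = 5184$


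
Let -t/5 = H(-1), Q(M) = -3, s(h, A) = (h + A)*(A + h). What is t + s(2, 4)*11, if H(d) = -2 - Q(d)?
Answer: 391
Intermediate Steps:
s(h, A) = (A + h)² (s(h, A) = (A + h)*(A + h) = (A + h)²)
H(d) = 1 (H(d) = -2 - 1*(-3) = -2 + 3 = 1)
t = -5 (t = -5*1 = -5)
t + s(2, 4)*11 = -5 + (4 + 2)²*11 = -5 + 6²*11 = -5 + 36*11 = -5 + 396 = 391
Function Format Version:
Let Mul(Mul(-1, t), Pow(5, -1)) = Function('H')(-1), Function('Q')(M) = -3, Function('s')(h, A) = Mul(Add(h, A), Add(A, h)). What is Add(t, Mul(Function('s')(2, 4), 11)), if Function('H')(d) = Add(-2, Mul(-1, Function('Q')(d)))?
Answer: 391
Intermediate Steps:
Function('s')(h, A) = Pow(Add(A, h), 2) (Function('s')(h, A) = Mul(Add(A, h), Add(A, h)) = Pow(Add(A, h), 2))
Function('H')(d) = 1 (Function('H')(d) = Add(-2, Mul(-1, -3)) = Add(-2, 3) = 1)
t = -5 (t = Mul(-5, 1) = -5)
Add(t, Mul(Function('s')(2, 4), 11)) = Add(-5, Mul(Pow(Add(4, 2), 2), 11)) = Add(-5, Mul(Pow(6, 2), 11)) = Add(-5, Mul(36, 11)) = Add(-5, 396) = 391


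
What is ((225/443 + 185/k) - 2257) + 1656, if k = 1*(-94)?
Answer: -25087647/41642 ≈ -602.46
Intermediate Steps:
k = -94
((225/443 + 185/k) - 2257) + 1656 = ((225/443 + 185/(-94)) - 2257) + 1656 = ((225*(1/443) + 185*(-1/94)) - 2257) + 1656 = ((225/443 - 185/94) - 2257) + 1656 = (-60805/41642 - 2257) + 1656 = -94046799/41642 + 1656 = -25087647/41642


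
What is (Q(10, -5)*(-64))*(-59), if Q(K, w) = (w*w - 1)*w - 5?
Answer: -472000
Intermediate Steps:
Q(K, w) = -5 + w*(-1 + w**2) (Q(K, w) = (w**2 - 1)*w - 5 = (-1 + w**2)*w - 5 = w*(-1 + w**2) - 5 = -5 + w*(-1 + w**2))
(Q(10, -5)*(-64))*(-59) = ((-5 + (-5)**3 - 1*(-5))*(-64))*(-59) = ((-5 - 125 + 5)*(-64))*(-59) = -125*(-64)*(-59) = 8000*(-59) = -472000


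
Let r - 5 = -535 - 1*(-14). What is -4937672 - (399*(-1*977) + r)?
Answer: -4547333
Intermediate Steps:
r = -516 (r = 5 + (-535 - 1*(-14)) = 5 + (-535 + 14) = 5 - 521 = -516)
-4937672 - (399*(-1*977) + r) = -4937672 - (399*(-1*977) - 516) = -4937672 - (399*(-977) - 516) = -4937672 - (-389823 - 516) = -4937672 - 1*(-390339) = -4937672 + 390339 = -4547333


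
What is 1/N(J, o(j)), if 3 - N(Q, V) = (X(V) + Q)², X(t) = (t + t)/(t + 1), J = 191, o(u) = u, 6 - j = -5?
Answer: -36/1338541 ≈ -2.6895e-5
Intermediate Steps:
j = 11 (j = 6 - 1*(-5) = 6 + 5 = 11)
X(t) = 2*t/(1 + t) (X(t) = (2*t)/(1 + t) = 2*t/(1 + t))
N(Q, V) = 3 - (Q + 2*V/(1 + V))² (N(Q, V) = 3 - (2*V/(1 + V) + Q)² = 3 - (Q + 2*V/(1 + V))²)
1/N(J, o(j)) = 1/(3 - (191 + 2*11 + 191*11)²/(1 + 11)²) = 1/(3 - 1*(191 + 22 + 2101)²/12²) = 1/(3 - 1*1/144*2314²) = 1/(3 - 1*1/144*5354596) = 1/(3 - 1338649/36) = 1/(-1338541/36) = -36/1338541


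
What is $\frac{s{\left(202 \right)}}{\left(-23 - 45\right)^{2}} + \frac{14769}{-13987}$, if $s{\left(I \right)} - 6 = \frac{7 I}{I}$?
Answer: $- \frac{68110025}{64675888} \approx -1.0531$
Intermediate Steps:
$s{\left(I \right)} = 13$ ($s{\left(I \right)} = 6 + \frac{7 I}{I} = 6 + 7 = 13$)
$\frac{s{\left(202 \right)}}{\left(-23 - 45\right)^{2}} + \frac{14769}{-13987} = \frac{13}{\left(-23 - 45\right)^{2}} + \frac{14769}{-13987} = \frac{13}{\left(-68\right)^{2}} + 14769 \left(- \frac{1}{13987}\right) = \frac{13}{4624} - \frac{14769}{13987} = - \frac{68110025}{64675888}$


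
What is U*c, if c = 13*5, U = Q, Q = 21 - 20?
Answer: 65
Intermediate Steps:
Q = 1
U = 1
c = 65
U*c = 1*65 = 65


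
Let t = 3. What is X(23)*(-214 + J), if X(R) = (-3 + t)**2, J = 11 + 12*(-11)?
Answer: 0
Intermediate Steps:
J = -121 (J = 11 - 132 = -121)
X(R) = 0 (X(R) = (-3 + 3)**2 = 0**2 = 0)
X(23)*(-214 + J) = 0*(-214 - 121) = 0*(-335) = 0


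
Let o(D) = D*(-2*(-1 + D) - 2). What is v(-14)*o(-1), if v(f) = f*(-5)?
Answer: -140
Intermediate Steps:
o(D) = -2*D**2 (o(D) = D*((2 - 2*D) - 2) = D*(-2*D) = -2*D**2)
v(f) = -5*f
v(-14)*o(-1) = (-5*(-14))*(-2*(-1)**2) = 70*(-2*1) = 70*(-2) = -140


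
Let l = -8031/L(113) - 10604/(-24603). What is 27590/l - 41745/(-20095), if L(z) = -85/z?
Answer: 418305280755051/89737026351331 ≈ 4.6615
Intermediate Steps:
l = 22328197649/2091255 (l = -8031/((-85/113)) - 10604/(-24603) = -8031/((-85*1/113)) - 10604*(-1/24603) = -8031/(-85/113) + 10604/24603 = -8031*(-113/85) + 10604/24603 = 907503/85 + 10604/24603 = 22328197649/2091255 ≈ 10677.)
27590/l - 41745/(-20095) = 27590/(22328197649/2091255) - 41745/(-20095) = 27590*(2091255/22328197649) - 41745*(-1/20095) = 57697725450/22328197649 + 8349/4019 = 418305280755051/89737026351331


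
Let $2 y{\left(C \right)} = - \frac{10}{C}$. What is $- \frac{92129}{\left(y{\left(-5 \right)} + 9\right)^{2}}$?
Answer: $- \frac{92129}{100} \approx -921.29$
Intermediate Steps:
$y{\left(C \right)} = - \frac{5}{C}$ ($y{\left(C \right)} = \frac{\left(-10\right) \frac{1}{C}}{2} = - \frac{5}{C}$)
$- \frac{92129}{\left(y{\left(-5 \right)} + 9\right)^{2}} = - \frac{92129}{\left(- \frac{5}{-5} + 9\right)^{2}} = - \frac{92129}{\left(\left(-5\right) \left(- \frac{1}{5}\right) + 9\right)^{2}} = - \frac{92129}{\left(1 + 9\right)^{2}} = - \frac{92129}{10^{2}} = - \frac{92129}{100}$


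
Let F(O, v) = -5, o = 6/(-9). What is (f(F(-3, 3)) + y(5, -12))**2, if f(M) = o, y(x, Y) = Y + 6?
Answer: 400/9 ≈ 44.444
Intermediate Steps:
y(x, Y) = 6 + Y
o = -2/3 (o = 6*(-1/9) = -2/3 ≈ -0.66667)
f(M) = -2/3
(f(F(-3, 3)) + y(5, -12))**2 = (-2/3 + (6 - 12))**2 = (-2/3 - 6)**2 = (-20/3)**2 = 400/9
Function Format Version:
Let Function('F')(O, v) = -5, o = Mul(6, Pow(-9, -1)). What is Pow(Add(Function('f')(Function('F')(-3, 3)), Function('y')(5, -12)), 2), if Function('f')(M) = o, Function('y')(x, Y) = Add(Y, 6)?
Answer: Rational(400, 9) ≈ 44.444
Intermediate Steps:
Function('y')(x, Y) = Add(6, Y)
o = Rational(-2, 3) (o = Mul(6, Rational(-1, 9)) = Rational(-2, 3) ≈ -0.66667)
Function('f')(M) = Rational(-2, 3)
Pow(Add(Function('f')(Function('F')(-3, 3)), Function('y')(5, -12)), 2) = Pow(Add(Rational(-2, 3), Add(6, -12)), 2) = Pow(Add(Rational(-2, 3), -6), 2) = Pow(Rational(-20, 3), 2) = Rational(400, 9)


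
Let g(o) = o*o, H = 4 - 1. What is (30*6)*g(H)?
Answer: 1620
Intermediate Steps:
H = 3
g(o) = o²
(30*6)*g(H) = (30*6)*3² = 180*9 = 1620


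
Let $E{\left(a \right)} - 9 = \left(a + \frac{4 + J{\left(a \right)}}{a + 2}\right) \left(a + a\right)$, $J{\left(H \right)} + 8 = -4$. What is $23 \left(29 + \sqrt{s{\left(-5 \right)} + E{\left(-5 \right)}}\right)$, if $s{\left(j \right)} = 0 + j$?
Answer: $667 + \frac{23 \sqrt{246}}{3} \approx 787.25$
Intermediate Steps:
$J{\left(H \right)} = -12$ ($J{\left(H \right)} = -8 - 4 = -12$)
$s{\left(j \right)} = j$
$E{\left(a \right)} = 9 + 2 a \left(a - \frac{8}{2 + a}\right)$ ($E{\left(a \right)} = 9 + \left(a + \frac{4 - 12}{a + 2}\right) \left(a + a\right) = 9 + \left(a - \frac{8}{2 + a}\right) 2 a = 9 + 2 a \left(a - \frac{8}{2 + a}\right)$)
$23 \left(29 + \sqrt{s{\left(-5 \right)} + E{\left(-5 \right)}}\right) = 23 \left(29 + \sqrt{-5 + \frac{18 - -35 + 2 \left(-5\right)^{3} + 4 \left(-5\right)^{2}}{2 - 5}}\right) = 23 \left(29 + \sqrt{-5 + \frac{18 + 35 + 2 \left(-125\right) + 4 \cdot 25}{-3}}\right) = 23 \left(29 + \sqrt{-5 - \frac{18 + 35 - 250 + 100}{3}}\right) = 23 \left(29 + \sqrt{-5 - - \frac{97}{3}}\right) = 23 \left(29 + \sqrt{-5 + \frac{97}{3}}\right) = 23 \left(29 + \sqrt{\frac{82}{3}}\right) = 23 \left(29 + \frac{\sqrt{246}}{3}\right) = 667 + \frac{23 \sqrt{246}}{3}$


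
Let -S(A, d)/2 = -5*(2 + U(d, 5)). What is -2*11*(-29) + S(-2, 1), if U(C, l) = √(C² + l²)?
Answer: 658 + 10*√26 ≈ 708.99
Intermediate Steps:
S(A, d) = 20 + 10*√(25 + d²) (S(A, d) = -(-10)*(2 + √(d² + 5²)) = -(-10)*(2 + √(d² + 25)) = -(-10)*(2 + √(25 + d²)) = -2*(-10 - 5*√(25 + d²)) = 20 + 10*√(25 + d²))
-2*11*(-29) + S(-2, 1) = -2*11*(-29) + (20 + 10*√(25 + 1²)) = -22*(-29) + (20 + 10*√(25 + 1)) = 638 + (20 + 10*√26) = 658 + 10*√26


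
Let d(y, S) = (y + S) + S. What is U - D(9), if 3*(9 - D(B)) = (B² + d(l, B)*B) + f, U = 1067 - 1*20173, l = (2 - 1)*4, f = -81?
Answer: -19049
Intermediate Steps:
l = 4 (l = 1*4 = 4)
d(y, S) = y + 2*S (d(y, S) = (S + y) + S = y + 2*S)
U = -19106 (U = 1067 - 20173 = -19106)
D(B) = 36 - B²/3 - B*(4 + 2*B)/3 (D(B) = 9 - ((B² + (4 + 2*B)*B) - 81)/3 = 9 - ((B² + B*(4 + 2*B)) - 81)/3 = 9 - (-81 + B² + B*(4 + 2*B))/3 = 9 + (27 - B²/3 - B*(4 + 2*B)/3) = 36 - B²/3 - B*(4 + 2*B)/3)
U - D(9) = -19106 - (36 - 1*9² - 4/3*9) = -19106 - (36 - 1*81 - 12) = -19106 - (36 - 81 - 12) = -19106 - 1*(-57) = -19106 + 57 = -19049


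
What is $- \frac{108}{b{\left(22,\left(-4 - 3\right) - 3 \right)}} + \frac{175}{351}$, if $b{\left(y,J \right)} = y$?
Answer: $- \frac{17029}{3861} \approx -4.4105$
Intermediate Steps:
$- \frac{108}{b{\left(22,\left(-4 - 3\right) - 3 \right)}} + \frac{175}{351} = - \frac{108}{22} + \frac{175}{351} = \left(-108\right) \frac{1}{22} + 175 \cdot \frac{1}{351} = - \frac{54}{11} + \frac{175}{351} = - \frac{17029}{3861}$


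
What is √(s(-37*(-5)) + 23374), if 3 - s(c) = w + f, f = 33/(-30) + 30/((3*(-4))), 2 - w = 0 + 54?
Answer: √585815/5 ≈ 153.08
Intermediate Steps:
w = -52 (w = 2 - (0 + 54) = 2 - 1*54 = 2 - 54 = -52)
f = -18/5 (f = 33*(-1/30) + 30/(-12) = -11/10 + 30*(-1/12) = -11/10 - 5/2 = -18/5 ≈ -3.6000)
s(c) = 293/5 (s(c) = 3 - (-52 - 18/5) = 3 - 1*(-278/5) = 3 + 278/5 = 293/5)
√(s(-37*(-5)) + 23374) = √(293/5 + 23374) = √(117163/5) = √585815/5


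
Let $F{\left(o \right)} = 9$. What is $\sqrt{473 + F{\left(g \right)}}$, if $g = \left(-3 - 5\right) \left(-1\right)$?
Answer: $\sqrt{482} \approx 21.954$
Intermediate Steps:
$g = 8$ ($g = \left(-8\right) \left(-1\right) = 8$)
$\sqrt{473 + F{\left(g \right)}} = \sqrt{473 + 9} = \sqrt{482}$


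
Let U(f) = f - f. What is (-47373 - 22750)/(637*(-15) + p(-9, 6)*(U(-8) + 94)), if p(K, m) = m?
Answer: 70123/8991 ≈ 7.7992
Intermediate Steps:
U(f) = 0
(-47373 - 22750)/(637*(-15) + p(-9, 6)*(U(-8) + 94)) = (-47373 - 22750)/(637*(-15) + 6*(0 + 94)) = -70123/(-9555 + 6*94) = -70123/(-9555 + 564) = -70123/(-8991) = -70123*(-1/8991) = 70123/8991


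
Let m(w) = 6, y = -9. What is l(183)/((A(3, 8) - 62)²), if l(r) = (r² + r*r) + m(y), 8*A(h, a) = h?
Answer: 4286976/243049 ≈ 17.638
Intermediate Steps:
A(h, a) = h/8
l(r) = 6 + 2*r² (l(r) = (r² + r*r) + 6 = (r² + r²) + 6 = 2*r² + 6 = 6 + 2*r²)
l(183)/((A(3, 8) - 62)²) = (6 + 2*183²)/(((⅛)*3 - 62)²) = (6 + 2*33489)/((3/8 - 62)²) = (6 + 66978)/((-493/8)²) = 66984/(243049/64) = 66984*(64/243049) = 4286976/243049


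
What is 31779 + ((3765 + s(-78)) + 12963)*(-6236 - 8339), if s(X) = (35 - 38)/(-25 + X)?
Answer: -25109262288/103 ≈ -2.4378e+8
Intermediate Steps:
s(X) = -3/(-25 + X)
31779 + ((3765 + s(-78)) + 12963)*(-6236 - 8339) = 31779 + ((3765 - 3/(-25 - 78)) + 12963)*(-6236 - 8339) = 31779 + ((3765 - 3/(-103)) + 12963)*(-14575) = 31779 + ((3765 - 3*(-1/103)) + 12963)*(-14575) = 31779 + ((3765 + 3/103) + 12963)*(-14575) = 31779 + (387798/103 + 12963)*(-14575) = 31779 + (1722987/103)*(-14575) = 31779 - 25112535525/103 = -25109262288/103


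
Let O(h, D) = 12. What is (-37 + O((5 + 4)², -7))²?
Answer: 625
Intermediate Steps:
(-37 + O((5 + 4)², -7))² = (-37 + 12)² = (-25)² = 625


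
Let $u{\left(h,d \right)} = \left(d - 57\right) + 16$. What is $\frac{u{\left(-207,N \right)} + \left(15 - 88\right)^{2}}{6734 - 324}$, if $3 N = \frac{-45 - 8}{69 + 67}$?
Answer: $\frac{2157451}{2615280} \approx 0.82494$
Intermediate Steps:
$N = - \frac{53}{408}$ ($N = \frac{\left(-45 - 8\right) \frac{1}{69 + 67}}{3} = \frac{\left(-53\right) \frac{1}{136}}{3} = \frac{1}{3} \left(- \frac{53}{136}\right) = - \frac{53}{408} \approx -0.1299$)
$u{\left(h,d \right)} = -41 + d$ ($u{\left(h,d \right)} = \left(-57 + d\right) + 16 = -41 + d$)
$\frac{u{\left(-207,N \right)} + \left(15 - 88\right)^{2}}{6734 - 324} = \frac{\left(-41 - \frac{53}{408}\right) + \left(15 - 88\right)^{2}}{6734 - 324} = \frac{- \frac{16781}{408} + \left(-73\right)^{2}}{6410} = \left(- \frac{16781}{408} + 5329\right) \frac{1}{6410} = \frac{2157451}{408} \cdot \frac{1}{6410} = \frac{2157451}{2615280}$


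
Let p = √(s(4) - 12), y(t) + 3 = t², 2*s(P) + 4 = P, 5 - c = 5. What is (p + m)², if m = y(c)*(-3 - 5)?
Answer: 564 + 96*I*√3 ≈ 564.0 + 166.28*I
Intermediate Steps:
c = 0 (c = 5 - 1*5 = 5 - 5 = 0)
s(P) = -2 + P/2
y(t) = -3 + t²
m = 24 (m = (-3 + 0²)*(-3 - 5) = (-3 + 0)*(-8) = -3*(-8) = 24)
p = 2*I*√3 (p = √((-2 + (½)*4) - 12) = √((-2 + 2) - 12) = √(0 - 12) = √(-12) = 2*I*√3 ≈ 3.4641*I)
(p + m)² = (2*I*√3 + 24)² = (24 + 2*I*√3)²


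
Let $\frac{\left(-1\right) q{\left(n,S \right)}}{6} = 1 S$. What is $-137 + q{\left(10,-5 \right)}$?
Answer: $-107$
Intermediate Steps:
$q{\left(n,S \right)} = - 6 S$ ($q{\left(n,S \right)} = - 6 \cdot 1 S = - 6 S$)
$-137 + q{\left(10,-5 \right)} = -137 - -30 = -137 + 30 = -107$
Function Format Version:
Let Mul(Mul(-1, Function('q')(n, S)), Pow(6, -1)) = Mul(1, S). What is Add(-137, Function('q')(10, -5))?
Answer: -107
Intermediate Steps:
Function('q')(n, S) = Mul(-6, S) (Function('q')(n, S) = Mul(-6, Mul(1, S)) = Mul(-6, S))
Add(-137, Function('q')(10, -5)) = Add(-137, Mul(-6, -5)) = Add(-137, 30) = -107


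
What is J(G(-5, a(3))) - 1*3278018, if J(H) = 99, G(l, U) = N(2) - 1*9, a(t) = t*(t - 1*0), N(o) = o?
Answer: -3277919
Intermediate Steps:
a(t) = t² (a(t) = t*(t + 0) = t*t = t²)
G(l, U) = -7 (G(l, U) = 2 - 1*9 = 2 - 9 = -7)
J(G(-5, a(3))) - 1*3278018 = 99 - 1*3278018 = 99 - 3278018 = -3277919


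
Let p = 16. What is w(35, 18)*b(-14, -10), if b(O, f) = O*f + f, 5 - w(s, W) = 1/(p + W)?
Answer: 10985/17 ≈ 646.18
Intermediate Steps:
w(s, W) = 5 - 1/(16 + W)
b(O, f) = f + O*f
w(35, 18)*b(-14, -10) = ((79 + 5*18)/(16 + 18))*(-10*(1 - 14)) = ((79 + 90)/34)*(-10*(-13)) = ((1/34)*169)*130 = (169/34)*130 = 10985/17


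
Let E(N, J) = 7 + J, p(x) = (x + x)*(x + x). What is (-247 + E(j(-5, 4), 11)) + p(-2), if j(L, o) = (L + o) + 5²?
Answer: -213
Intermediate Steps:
j(L, o) = 25 + L + o (j(L, o) = (L + o) + 25 = 25 + L + o)
p(x) = 4*x² (p(x) = (2*x)*(2*x) = 4*x²)
(-247 + E(j(-5, 4), 11)) + p(-2) = (-247 + (7 + 11)) + 4*(-2)² = (-247 + 18) + 4*4 = -229 + 16 = -213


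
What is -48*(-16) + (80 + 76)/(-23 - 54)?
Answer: 58980/77 ≈ 765.97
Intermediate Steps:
-48*(-16) + (80 + 76)/(-23 - 54) = 768 + 156/(-77) = 768 + 156*(-1/77) = 768 - 156/77 = 58980/77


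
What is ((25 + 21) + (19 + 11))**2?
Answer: 5776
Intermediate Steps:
((25 + 21) + (19 + 11))**2 = (46 + 30)**2 = 76**2 = 5776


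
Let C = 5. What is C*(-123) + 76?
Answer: -539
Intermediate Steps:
C*(-123) + 76 = 5*(-123) + 76 = -615 + 76 = -539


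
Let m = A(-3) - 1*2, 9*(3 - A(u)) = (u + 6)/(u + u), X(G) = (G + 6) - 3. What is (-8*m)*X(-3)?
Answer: 0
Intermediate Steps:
X(G) = 3 + G (X(G) = (6 + G) - 3 = 3 + G)
A(u) = 3 - (6 + u)/(18*u) (A(u) = 3 - (u + 6)/(9*(u + u)) = 3 - (6 + u)/(9*(2*u)) = 3 - (6 + u)*1/(2*u)/9 = 3 - (6 + u)/(18*u))
m = 19/18 (m = (1/18)*(-6 + 53*(-3))/(-3) - 1*2 = (1/18)*(-1/3)*(-6 - 159) - 2 = (1/18)*(-1/3)*(-165) - 2 = 55/18 - 2 = 19/18 ≈ 1.0556)
(-8*m)*X(-3) = (-8*19/18)*(3 - 3) = -76/9*0 = 0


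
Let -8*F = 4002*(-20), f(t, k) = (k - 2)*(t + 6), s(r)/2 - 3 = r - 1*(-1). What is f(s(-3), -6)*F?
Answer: -640320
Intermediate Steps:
s(r) = 8 + 2*r (s(r) = 6 + 2*(r - 1*(-1)) = 6 + 2*(r + 1) = 6 + 2*(1 + r) = 6 + (2 + 2*r) = 8 + 2*r)
f(t, k) = (-2 + k)*(6 + t)
F = 10005 (F = -2001*(-20)/4 = -1/8*(-80040) = 10005)
f(s(-3), -6)*F = (-12 - 2*(8 + 2*(-3)) + 6*(-6) - 6*(8 + 2*(-3)))*10005 = (-12 - 2*(8 - 6) - 36 - 6*(8 - 6))*10005 = (-12 - 2*2 - 36 - 6*2)*10005 = (-12 - 4 - 36 - 12)*10005 = -64*10005 = -640320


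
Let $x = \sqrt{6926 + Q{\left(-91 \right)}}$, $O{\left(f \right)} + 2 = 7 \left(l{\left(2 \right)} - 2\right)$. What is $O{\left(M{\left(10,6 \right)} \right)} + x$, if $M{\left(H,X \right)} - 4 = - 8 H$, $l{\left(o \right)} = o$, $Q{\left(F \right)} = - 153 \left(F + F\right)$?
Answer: $-2 + 2 \sqrt{8693} \approx 184.47$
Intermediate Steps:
$Q{\left(F \right)} = - 306 F$ ($Q{\left(F \right)} = - 153 \cdot 2 F = - 306 F$)
$M{\left(H,X \right)} = 4 - 8 H$
$O{\left(f \right)} = -2$ ($O{\left(f \right)} = -2 + 7 \left(2 - 2\right) = -2 + 7 \cdot 0 = -2 + 0 = -2$)
$x = 2 \sqrt{8693}$ ($x = \sqrt{6926 - -27846} = \sqrt{6926 + 27846} = \sqrt{34772} = 2 \sqrt{8693} \approx 186.47$)
$O{\left(M{\left(10,6 \right)} \right)} + x = -2 + 2 \sqrt{8693}$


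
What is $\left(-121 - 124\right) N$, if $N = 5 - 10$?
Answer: $1225$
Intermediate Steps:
$N = -5$ ($N = 5 - 10 = -5$)
$\left(-121 - 124\right) N = \left(-121 - 124\right) \left(-5\right) = \left(-245\right) \left(-5\right) = 1225$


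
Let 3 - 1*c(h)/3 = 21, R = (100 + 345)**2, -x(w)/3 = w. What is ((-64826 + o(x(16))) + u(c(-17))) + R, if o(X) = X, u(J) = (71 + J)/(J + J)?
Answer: 14380291/108 ≈ 1.3315e+5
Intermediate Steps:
x(w) = -3*w
R = 198025 (R = 445**2 = 198025)
c(h) = -54 (c(h) = 9 - 3*21 = 9 - 63 = -54)
u(J) = (71 + J)/(2*J) (u(J) = (71 + J)/((2*J)) = (71 + J)*(1/(2*J)) = (71 + J)/(2*J))
((-64826 + o(x(16))) + u(c(-17))) + R = ((-64826 - 3*16) + (1/2)*(71 - 54)/(-54)) + 198025 = ((-64826 - 48) + (1/2)*(-1/54)*17) + 198025 = (-64874 - 17/108) + 198025 = -7006409/108 + 198025 = 14380291/108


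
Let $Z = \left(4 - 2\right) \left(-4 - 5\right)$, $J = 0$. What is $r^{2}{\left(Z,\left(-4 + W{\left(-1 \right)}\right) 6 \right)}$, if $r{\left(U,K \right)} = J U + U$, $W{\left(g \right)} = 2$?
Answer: $324$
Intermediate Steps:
$Z = -18$ ($Z = 2 \left(-9\right) = -18$)
$r{\left(U,K \right)} = U$ ($r{\left(U,K \right)} = 0 U + U = 0 + U = U$)
$r^{2}{\left(Z,\left(-4 + W{\left(-1 \right)}\right) 6 \right)} = \left(-18\right)^{2} = 324$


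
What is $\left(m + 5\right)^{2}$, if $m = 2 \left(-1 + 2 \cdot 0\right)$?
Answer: $9$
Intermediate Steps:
$m = -2$ ($m = 2 \left(-1 + 0\right) = 2 \left(-1\right) = -2$)
$\left(m + 5\right)^{2} = \left(-2 + 5\right)^{2} = 3^{2} = 9$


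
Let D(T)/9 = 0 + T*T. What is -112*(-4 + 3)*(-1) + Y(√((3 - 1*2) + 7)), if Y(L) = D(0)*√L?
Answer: -112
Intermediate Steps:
D(T) = 9*T² (D(T) = 9*(0 + T*T) = 9*(0 + T²) = 9*T²)
Y(L) = 0 (Y(L) = (9*0²)*√L = (9*0)*√L = 0*√L = 0)
-112*(-4 + 3)*(-1) + Y(√((3 - 1*2) + 7)) = -112*(-4 + 3)*(-1) + 0 = -(-112)*(-1) + 0 = -112*1 + 0 = -112 + 0 = -112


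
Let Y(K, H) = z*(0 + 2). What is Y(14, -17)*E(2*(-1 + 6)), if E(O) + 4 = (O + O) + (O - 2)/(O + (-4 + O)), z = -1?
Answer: -33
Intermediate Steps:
E(O) = -4 + 2*O + (-2 + O)/(-4 + 2*O) (E(O) = -4 + ((O + O) + (O - 2)/(O + (-4 + O))) = -4 + (2*O + (-2 + O)/(-4 + 2*O)) = -4 + 2*O + (-2 + O)/(-4 + 2*O))
Y(K, H) = -2 (Y(K, H) = -(0 + 2) = -1*2 = -2)
Y(14, -17)*E(2*(-1 + 6)) = -2*(-7/2 + 2*(2*(-1 + 6))) = -2*(-7/2 + 2*(2*5)) = -2*(-7/2 + 2*10) = -2*(-7/2 + 20) = -2*33/2 = -33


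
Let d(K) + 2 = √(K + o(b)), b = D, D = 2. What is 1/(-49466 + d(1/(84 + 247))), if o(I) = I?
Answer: -16373908/809984480281 - √219453/809984480281 ≈ -2.0216e-5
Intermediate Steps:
b = 2
d(K) = -2 + √(2 + K) (d(K) = -2 + √(K + 2) = -2 + √(2 + K))
1/(-49466 + d(1/(84 + 247))) = 1/(-49466 + (-2 + √(2 + 1/(84 + 247)))) = 1/(-49466 + (-2 + √(2 + 1/331))) = 1/(-49466 + (-2 + √(663/331))) = 1/(-49466 + (-2 + √219453/331)) = 1/(-49468 + √219453/331)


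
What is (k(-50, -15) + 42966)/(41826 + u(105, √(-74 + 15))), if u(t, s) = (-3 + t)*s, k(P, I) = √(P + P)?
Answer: 2377111/2314852 + 85*√59/145835676 + 34855*I/145835676 - 5797*I*√59/2314852 ≈ 1.0269 - 0.018997*I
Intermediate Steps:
k(P, I) = √2*√P (k(P, I) = √(2*P) = √2*√P)
u(t, s) = s*(-3 + t)
(k(-50, -15) + 42966)/(41826 + u(105, √(-74 + 15))) = (√2*√(-50) + 42966)/(41826 + √(-74 + 15)*(-3 + 105)) = (√2*(5*I*√2) + 42966)/(41826 + √(-59)*102) = (10*I + 42966)/(41826 + (I*√59)*102) = (42966 + 10*I)/(41826 + 102*I*√59)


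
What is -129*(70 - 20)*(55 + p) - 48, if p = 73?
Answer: -825648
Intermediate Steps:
-129*(70 - 20)*(55 + p) - 48 = -129*(70 - 20)*(55 + 73) - 48 = -6450*128 - 48 = -129*6400 - 48 = -825600 - 48 = -825648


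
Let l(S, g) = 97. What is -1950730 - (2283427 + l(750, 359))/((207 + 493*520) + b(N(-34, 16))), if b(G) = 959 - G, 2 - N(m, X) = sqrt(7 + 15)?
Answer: -64685145614119498/33159305277 + 1141762*sqrt(22)/33159305277 ≈ -1.9507e+6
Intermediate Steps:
N(m, X) = 2 - sqrt(22) (N(m, X) = 2 - sqrt(7 + 15) = 2 - sqrt(22))
-1950730 - (2283427 + l(750, 359))/((207 + 493*520) + b(N(-34, 16))) = -1950730 - (2283427 + 97)/((207 + 493*520) + (959 - (2 - sqrt(22)))) = -1950730 - 2283524/((207 + 256360) + (959 + (-2 + sqrt(22)))) = -1950730 - 2283524/(256567 + (957 + sqrt(22))) = -1950730 - 2283524/(257524 + sqrt(22))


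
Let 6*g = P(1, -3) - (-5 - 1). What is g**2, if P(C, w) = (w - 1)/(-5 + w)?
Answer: 169/144 ≈ 1.1736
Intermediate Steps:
P(C, w) = (-1 + w)/(-5 + w)
g = 13/12 (g = ((-1 - 3)/(-5 - 3) - (-5 - 1))/6 = (-4/(-8) - 1*(-6))/6 = (-1/8*(-4) + 6)/6 = (1/2 + 6)/6 = (1/6)*(13/2) = 13/12 ≈ 1.0833)
g**2 = (13/12)**2 = 169/144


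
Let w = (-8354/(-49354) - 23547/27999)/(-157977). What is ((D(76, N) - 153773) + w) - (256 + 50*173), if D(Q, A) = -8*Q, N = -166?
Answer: -5940993800494350127/36383752537857 ≈ -1.6329e+5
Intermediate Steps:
w = 154705832/36383752537857 (w = (-8354*(-1/49354) - 23547*1/27999)*(-1/157977) = (4177/24677 - 7849/9333)*(-1/157977) = -154705832/230310441*(-1/157977) = 154705832/36383752537857 ≈ 4.2521e-6)
((D(76, N) - 153773) + w) - (256 + 50*173) = ((-8*76 - 153773) + 154705832/36383752537857) - (256 + 50*173) = ((-608 - 153773) + 154705832/36383752537857) - (256 + 8650) = (-154381 + 154705832/36383752537857) - 1*8906 = -5616960100392195685/36383752537857 - 8906 = -5940993800494350127/36383752537857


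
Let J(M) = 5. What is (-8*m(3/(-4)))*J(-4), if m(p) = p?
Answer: 30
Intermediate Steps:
(-8*m(3/(-4)))*J(-4) = -24/(-4)*5 = -24*(-1)/4*5 = -8*(-¾)*5 = 6*5 = 30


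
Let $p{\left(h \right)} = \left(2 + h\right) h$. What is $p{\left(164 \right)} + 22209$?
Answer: $49433$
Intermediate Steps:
$p{\left(h \right)} = h \left(2 + h\right)$
$p{\left(164 \right)} + 22209 = 164 \left(2 + 164\right) + 22209 = 164 \cdot 166 + 22209 = 27224 + 22209 = 49433$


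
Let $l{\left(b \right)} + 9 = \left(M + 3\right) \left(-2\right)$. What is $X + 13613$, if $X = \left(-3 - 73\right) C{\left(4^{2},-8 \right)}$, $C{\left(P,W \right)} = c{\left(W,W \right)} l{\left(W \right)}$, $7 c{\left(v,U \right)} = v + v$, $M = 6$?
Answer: $\frac{62459}{7} \approx 8922.7$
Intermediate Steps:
$c{\left(v,U \right)} = \frac{2 v}{7}$ ($c{\left(v,U \right)} = \frac{v + v}{7} = \frac{2 v}{7}$)
$l{\left(b \right)} = -27$ ($l{\left(b \right)} = -9 + \left(6 + 3\right) \left(-2\right) = -9 + 9 \left(-2\right) = -9 - 18 = -27$)
$C{\left(P,W \right)} = - \frac{54 W}{7}$ ($C{\left(P,W \right)} = \frac{2 W}{7} \left(-27\right) = - \frac{54 W}{7}$)
$X = - \frac{32832}{7}$ ($X = \left(-3 - 73\right) \left(\left(- \frac{54}{7}\right) \left(-8\right)\right) = \left(-76\right) \frac{432}{7} = - \frac{32832}{7} \approx -4690.3$)
$X + 13613 = - \frac{32832}{7} + 13613 = \frac{62459}{7}$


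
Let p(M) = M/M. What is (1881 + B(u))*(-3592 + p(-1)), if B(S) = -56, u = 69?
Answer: -6553575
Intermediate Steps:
p(M) = 1
(1881 + B(u))*(-3592 + p(-1)) = (1881 - 56)*(-3592 + 1) = 1825*(-3591) = -6553575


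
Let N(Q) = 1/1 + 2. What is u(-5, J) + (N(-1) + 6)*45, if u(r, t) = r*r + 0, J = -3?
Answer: 430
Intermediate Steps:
N(Q) = 3 (N(Q) = 1 + 2 = 3)
u(r, t) = r**2 (u(r, t) = r**2 + 0 = r**2)
u(-5, J) + (N(-1) + 6)*45 = (-5)**2 + (3 + 6)*45 = 25 + 9*45 = 25 + 405 = 430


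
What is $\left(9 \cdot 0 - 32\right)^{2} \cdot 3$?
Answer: $3072$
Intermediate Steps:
$\left(9 \cdot 0 - 32\right)^{2} \cdot 3 = \left(0 - 32\right)^{2} \cdot 3 = \left(-32\right)^{2} \cdot 3 = 1024 \cdot 3 = 3072$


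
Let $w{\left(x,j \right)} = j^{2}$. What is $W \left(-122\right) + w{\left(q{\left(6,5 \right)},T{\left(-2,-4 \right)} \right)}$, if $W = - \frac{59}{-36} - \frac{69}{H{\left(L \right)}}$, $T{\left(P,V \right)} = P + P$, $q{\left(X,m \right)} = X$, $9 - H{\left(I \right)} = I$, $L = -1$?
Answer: $\frac{59207}{90} \approx 657.86$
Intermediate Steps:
$H{\left(I \right)} = 9 - I$
$T{\left(P,V \right)} = 2 P$
$W = - \frac{947}{180}$ ($W = - \frac{59}{-36} - \frac{69}{9 - -1} = \left(-59\right) \left(- \frac{1}{36}\right) - \frac{69}{9 + 1} = \frac{59}{36} - \frac{69}{10} = - \frac{947}{180} \approx -5.2611$)
$W \left(-122\right) + w{\left(q{\left(6,5 \right)},T{\left(-2,-4 \right)} \right)} = \left(- \frac{947}{180}\right) \left(-122\right) + \left(2 \left(-2\right)\right)^{2} = \frac{57767}{90} + \left(-4\right)^{2} = \frac{57767}{90} + 16 = \frac{59207}{90}$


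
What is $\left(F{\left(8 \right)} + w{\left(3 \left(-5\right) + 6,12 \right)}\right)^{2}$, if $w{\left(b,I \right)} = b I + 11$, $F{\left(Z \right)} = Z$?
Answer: $7921$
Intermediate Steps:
$w{\left(b,I \right)} = 11 + I b$ ($w{\left(b,I \right)} = I b + 11 = 11 + I b$)
$\left(F{\left(8 \right)} + w{\left(3 \left(-5\right) + 6,12 \right)}\right)^{2} = \left(8 + \left(11 + 12 \left(3 \left(-5\right) + 6\right)\right)\right)^{2} = \left(8 + \left(11 + 12 \left(-15 + 6\right)\right)\right)^{2} = \left(8 + \left(11 + 12 \left(-9\right)\right)\right)^{2} = \left(8 + \left(11 - 108\right)\right)^{2} = \left(8 - 97\right)^{2} = \left(-89\right)^{2} = 7921$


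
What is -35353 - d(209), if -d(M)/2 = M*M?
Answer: 52009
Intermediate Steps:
d(M) = -2*M² (d(M) = -2*M*M = -2*M²)
-35353 - d(209) = -35353 - (-2)*209² = -35353 - (-2)*43681 = -35353 - 1*(-87362) = -35353 + 87362 = 52009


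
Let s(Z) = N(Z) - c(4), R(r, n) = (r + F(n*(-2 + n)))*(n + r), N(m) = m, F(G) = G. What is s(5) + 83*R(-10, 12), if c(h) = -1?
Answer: 18266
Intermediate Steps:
R(r, n) = (n + r)*(r + n*(-2 + n)) (R(r, n) = (r + n*(-2 + n))*(n + r) = (n + r)*(r + n*(-2 + n)))
s(Z) = 1 + Z (s(Z) = Z - 1*(-1) = Z + 1 = 1 + Z)
s(5) + 83*R(-10, 12) = (1 + 5) + 83*((-10)² + 12*(-10) + 12²*(-2 + 12) + 12*(-10)*(-2 + 12)) = 6 + 83*(100 - 120 + 144*10 + 12*(-10)*10) = 6 + 83*(100 - 120 + 1440 - 1200) = 6 + 83*220 = 6 + 18260 = 18266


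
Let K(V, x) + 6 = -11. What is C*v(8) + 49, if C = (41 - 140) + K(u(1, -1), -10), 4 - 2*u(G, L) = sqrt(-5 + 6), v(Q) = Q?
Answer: -879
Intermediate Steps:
u(G, L) = 3/2 (u(G, L) = 2 - sqrt(-5 + 6)/2 = 2 - sqrt(1)/2 = 2 - 1/2*1 = 2 - 1/2 = 3/2)
K(V, x) = -17 (K(V, x) = -6 - 11 = -17)
C = -116 (C = (41 - 140) - 17 = -99 - 17 = -116)
C*v(8) + 49 = -116*8 + 49 = -928 + 49 = -879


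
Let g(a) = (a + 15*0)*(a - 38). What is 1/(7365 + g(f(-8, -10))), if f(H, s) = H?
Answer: 1/7733 ≈ 0.00012932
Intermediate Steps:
g(a) = a*(-38 + a) (g(a) = (a + 0)*(-38 + a) = a*(-38 + a))
1/(7365 + g(f(-8, -10))) = 1/(7365 - 8*(-38 - 8)) = 1/(7365 - 8*(-46)) = 1/(7365 + 368) = 1/7733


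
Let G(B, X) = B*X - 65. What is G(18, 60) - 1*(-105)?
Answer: 1120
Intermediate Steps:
G(B, X) = -65 + B*X
G(18, 60) - 1*(-105) = (-65 + 18*60) - 1*(-105) = (-65 + 1080) + 105 = 1015 + 105 = 1120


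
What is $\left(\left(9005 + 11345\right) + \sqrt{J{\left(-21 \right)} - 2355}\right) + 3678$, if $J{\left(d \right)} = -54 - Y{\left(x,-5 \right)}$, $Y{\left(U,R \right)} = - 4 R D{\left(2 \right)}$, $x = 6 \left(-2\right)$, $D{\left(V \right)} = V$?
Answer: $24028 + i \sqrt{2449} \approx 24028.0 + 49.487 i$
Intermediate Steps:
$x = -12$
$Y{\left(U,R \right)} = - 8 R$ ($Y{\left(U,R \right)} = - 4 R 2 = - 8 R$)
$J{\left(d \right)} = -94$ ($J{\left(d \right)} = -54 - \left(-8\right) \left(-5\right) = -54 - 40 = -94$)
$\left(\left(9005 + 11345\right) + \sqrt{J{\left(-21 \right)} - 2355}\right) + 3678 = \left(\left(9005 + 11345\right) + \sqrt{-94 - 2355}\right) + 3678 = \left(20350 + \sqrt{-2449}\right) + 3678 = \left(20350 + i \sqrt{2449}\right) + 3678 = 24028 + i \sqrt{2449}$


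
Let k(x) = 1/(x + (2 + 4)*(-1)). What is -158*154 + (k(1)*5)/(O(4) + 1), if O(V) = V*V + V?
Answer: -510973/21 ≈ -24332.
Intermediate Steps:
O(V) = V + V² (O(V) = V² + V = V + V²)
k(x) = 1/(-6 + x) (k(x) = 1/(x + 6*(-1)) = 1/(x - 6) = 1/(-6 + x))
-158*154 + (k(1)*5)/(O(4) + 1) = -158*154 + (5/(-6 + 1))/(4*(1 + 4) + 1) = -24332 + (5/(-5))/(4*5 + 1) = -24332 + (-⅕*5)/(20 + 1) = -24332 - 1/21 = -510973/21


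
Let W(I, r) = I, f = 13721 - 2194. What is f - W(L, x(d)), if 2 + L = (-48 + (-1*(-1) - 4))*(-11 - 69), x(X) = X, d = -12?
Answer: 7449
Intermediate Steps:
L = 4078 (L = -2 + (-48 + (-1*(-1) - 4))*(-11 - 69) = -2 + (-48 + (1 - 4))*(-80) = -2 + (-48 - 3)*(-80) = -2 - 51*(-80) = -2 + 4080 = 4078)
f = 11527
f - W(L, x(d)) = 11527 - 1*4078 = 11527 - 4078 = 7449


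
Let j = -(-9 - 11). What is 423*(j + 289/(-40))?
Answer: 216153/40 ≈ 5403.8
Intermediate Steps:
j = 20 (j = -1*(-20) = 20)
423*(j + 289/(-40)) = 423*(20 + 289/(-40)) = 423*(20 + 289*(-1/40)) = 423*(20 - 289/40) = 423*(511/40) = 216153/40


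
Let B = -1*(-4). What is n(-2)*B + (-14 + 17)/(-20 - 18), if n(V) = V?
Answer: -307/38 ≈ -8.0789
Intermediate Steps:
B = 4
n(-2)*B + (-14 + 17)/(-20 - 18) = -2*4 + (-14 + 17)/(-20 - 18) = -8 + 3/(-38) = -8 + 3*(-1/38) = -8 - 3/38 = -307/38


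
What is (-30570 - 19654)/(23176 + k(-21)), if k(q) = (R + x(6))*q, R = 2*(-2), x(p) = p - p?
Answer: -12556/5815 ≈ -2.1592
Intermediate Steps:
x(p) = 0
R = -4
k(q) = -4*q (k(q) = (-4 + 0)*q = -4*q)
(-30570 - 19654)/(23176 + k(-21)) = (-30570 - 19654)/(23176 - 4*(-21)) = -50224/(23176 + 84) = -50224/23260 = -50224*1/23260 = -12556/5815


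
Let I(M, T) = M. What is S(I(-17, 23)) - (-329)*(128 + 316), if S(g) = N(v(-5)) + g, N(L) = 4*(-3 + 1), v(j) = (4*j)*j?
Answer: 146051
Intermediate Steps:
v(j) = 4*j²
N(L) = -8 (N(L) = 4*(-2) = -8)
S(g) = -8 + g
S(I(-17, 23)) - (-329)*(128 + 316) = (-8 - 17) - (-329)*(128 + 316) = -25 - (-329)*444 = -25 - 1*(-146076) = -25 + 146076 = 146051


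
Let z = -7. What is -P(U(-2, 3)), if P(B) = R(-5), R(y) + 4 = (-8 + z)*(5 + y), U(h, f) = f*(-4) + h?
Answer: 4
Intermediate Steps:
U(h, f) = h - 4*f (U(h, f) = -4*f + h = h - 4*f)
R(y) = -79 - 15*y (R(y) = -4 + (-8 - 7)*(5 + y) = -4 - 15*(5 + y) = -4 + (-75 - 15*y) = -79 - 15*y)
P(B) = -4 (P(B) = -79 - 15*(-5) = -79 + 75 = -4)
-P(U(-2, 3)) = -1*(-4) = 4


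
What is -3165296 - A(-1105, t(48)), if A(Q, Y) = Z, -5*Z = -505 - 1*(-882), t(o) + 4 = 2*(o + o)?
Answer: -15826103/5 ≈ -3.1652e+6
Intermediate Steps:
t(o) = -4 + 4*o (t(o) = -4 + 2*(o + o) = -4 + 2*(2*o) = -4 + 4*o)
Z = -377/5 (Z = -(-505 - 1*(-882))/5 = -(-505 + 882)/5 = -⅕*377 = -377/5 ≈ -75.400)
A(Q, Y) = -377/5
-3165296 - A(-1105, t(48)) = -3165296 - 1*(-377/5) = -3165296 + 377/5 = -15826103/5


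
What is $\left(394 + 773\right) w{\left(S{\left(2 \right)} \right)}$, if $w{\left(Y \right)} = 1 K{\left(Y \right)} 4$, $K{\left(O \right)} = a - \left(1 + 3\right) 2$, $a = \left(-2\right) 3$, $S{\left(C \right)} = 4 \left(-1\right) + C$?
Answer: $-65352$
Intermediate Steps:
$S{\left(C \right)} = -4 + C$
$a = -6$
$K{\left(O \right)} = -14$ ($K{\left(O \right)} = -6 - \left(1 + 3\right) 2 = -6 - 4 \cdot 2 = -6 - 8 = -14$)
$w{\left(Y \right)} = -56$ ($w{\left(Y \right)} = 1 \left(-14\right) 4 = \left(-14\right) 4 = -56$)
$\left(394 + 773\right) w{\left(S{\left(2 \right)} \right)} = \left(394 + 773\right) \left(-56\right) = 1167 \left(-56\right) = -65352$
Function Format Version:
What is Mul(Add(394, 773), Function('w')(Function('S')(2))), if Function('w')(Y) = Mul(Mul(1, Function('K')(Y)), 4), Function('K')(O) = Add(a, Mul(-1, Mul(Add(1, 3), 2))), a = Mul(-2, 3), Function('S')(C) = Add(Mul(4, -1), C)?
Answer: -65352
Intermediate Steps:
Function('S')(C) = Add(-4, C)
a = -6
Function('K')(O) = -14 (Function('K')(O) = Add(-6, Mul(-1, Mul(Add(1, 3), 2))) = Add(-6, Mul(-1, Mul(4, 2))) = Add(-6, Mul(-1, 8)) = Add(-6, -8) = -14)
Function('w')(Y) = -56 (Function('w')(Y) = Mul(Mul(1, -14), 4) = Mul(-14, 4) = -56)
Mul(Add(394, 773), Function('w')(Function('S')(2))) = Mul(Add(394, 773), -56) = Mul(1167, -56) = -65352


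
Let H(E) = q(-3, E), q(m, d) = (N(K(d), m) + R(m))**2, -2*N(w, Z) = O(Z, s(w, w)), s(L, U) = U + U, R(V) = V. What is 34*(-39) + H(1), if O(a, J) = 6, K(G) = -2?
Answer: -1290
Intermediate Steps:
s(L, U) = 2*U
N(w, Z) = -3 (N(w, Z) = -1/2*6 = -3)
q(m, d) = (-3 + m)**2
H(E) = 36 (H(E) = (-3 - 3)**2 = (-6)**2 = 36)
34*(-39) + H(1) = 34*(-39) + 36 = -1326 + 36 = -1290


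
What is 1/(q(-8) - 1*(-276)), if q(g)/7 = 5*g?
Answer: -1/4 ≈ -0.25000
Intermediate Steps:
q(g) = 35*g (q(g) = 7*(5*g) = 35*g)
1/(q(-8) - 1*(-276)) = 1/(35*(-8) - 1*(-276)) = 1/(-280 + 276) = 1/(-4) = -1/4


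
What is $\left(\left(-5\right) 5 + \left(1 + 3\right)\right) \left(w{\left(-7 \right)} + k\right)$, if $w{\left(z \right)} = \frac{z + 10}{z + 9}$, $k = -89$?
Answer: $\frac{3675}{2} \approx 1837.5$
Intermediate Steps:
$w{\left(z \right)} = \frac{10 + z}{9 + z}$
$\left(\left(-5\right) 5 + \left(1 + 3\right)\right) \left(w{\left(-7 \right)} + k\right) = \left(\left(-5\right) 5 + \left(1 + 3\right)\right) \left(\frac{10 - 7}{9 - 7} - 89\right) = \left(-25 + 4\right) \left(\frac{1}{2} \cdot 3 - 89\right) = - 21 \left(\frac{1}{2} \cdot 3 - 89\right) = - 21 \left(\frac{3}{2} - 89\right) = \left(-21\right) \left(- \frac{175}{2}\right) = \frac{3675}{2}$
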